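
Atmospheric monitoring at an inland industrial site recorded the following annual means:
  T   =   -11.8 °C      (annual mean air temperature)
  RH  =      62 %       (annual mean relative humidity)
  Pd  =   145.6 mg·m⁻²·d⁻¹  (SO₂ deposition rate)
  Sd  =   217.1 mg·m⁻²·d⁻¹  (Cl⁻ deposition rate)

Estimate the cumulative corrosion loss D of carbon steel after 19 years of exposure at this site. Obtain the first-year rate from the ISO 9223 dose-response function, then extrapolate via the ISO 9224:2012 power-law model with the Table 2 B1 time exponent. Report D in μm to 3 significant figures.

D(19) = 79.0 μm

carbon steel: temperature factor f = +0.150·(-21.8) = -3.2700
  Pd branch = 1.77·Pd^0.52·e^(0.02·RH+f) = 3.099 μm/a
  Sd branch = 0.102·Sd^0.62·e^(0.033·RH+0.04·T) = 13.83 μm/a
  r_corr = 3.099 + 13.83 = 16.93 μm/a
Long-term exponent b (ISO 9224 Table 2, B1) = 0.523
  D(19) = 16.93 × 19^0.523 = 16.93 × 4.664 = 78.97 μm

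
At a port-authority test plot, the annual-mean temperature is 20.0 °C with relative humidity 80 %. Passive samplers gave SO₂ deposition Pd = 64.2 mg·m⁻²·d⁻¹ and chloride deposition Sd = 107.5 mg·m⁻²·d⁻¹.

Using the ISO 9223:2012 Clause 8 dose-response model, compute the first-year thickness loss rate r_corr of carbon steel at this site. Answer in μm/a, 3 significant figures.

r_corr = 102 μm/a

carbon steel: T>10 °C ⇒ hinge -0.054·(20.0−10) = -0.5400
  Pd branch = 1.77·Pd^0.52·e^(0.02·RH+f) = 44.49 μm/a
  Sd branch = 0.102·Sd^0.62·e^(0.033·RH+0.04·T) = 57.82 μm/a
  sum: 44.49 + 57.82 → r_corr = 102.3 μm/a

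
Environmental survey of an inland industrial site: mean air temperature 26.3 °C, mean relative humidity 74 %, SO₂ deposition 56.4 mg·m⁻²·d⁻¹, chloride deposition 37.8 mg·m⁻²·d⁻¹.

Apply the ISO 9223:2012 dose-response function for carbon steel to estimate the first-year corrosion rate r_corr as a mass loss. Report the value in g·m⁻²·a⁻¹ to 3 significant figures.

carbon steel: f(T) = -0.054·(T−10) [T>10 °C] = -0.8802
  SO₂ term: 1.77·56.4^0.52·exp(0.02·74-0.8802) = 26.25
  Sd branch = 0.102·Sd^0.62·e^(0.033·RH+0.04·T) = 31.92 μm/a
  r_corr = 26.25 + 31.92 = 58.17 μm/a
Convert to mass loss: 58.17 μm/a × 7.85 g/cm³ = 456.6 g·m⁻²·a⁻¹

r_corr = 457 g·m⁻²·a⁻¹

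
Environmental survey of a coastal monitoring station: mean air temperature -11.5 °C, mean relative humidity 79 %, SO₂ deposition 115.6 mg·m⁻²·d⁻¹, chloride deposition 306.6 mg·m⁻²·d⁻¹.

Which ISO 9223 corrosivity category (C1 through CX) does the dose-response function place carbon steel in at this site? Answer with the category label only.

carbon steel: temperature factor f = +0.150·(-21.5) = -3.2250
  Pd branch = 1.77·Pd^0.52·e^(0.02·RH+f) = 4.039 μm/a
  Sd branch = 0.102·Sd^0.62·e^(0.033·RH+0.04·T) = 30.39 μm/a
  r_corr = 4.039 + 30.39 = 34.43 μm/a
Category bounds: 25…50 μm/a bracket r_corr ⇒ C3

C3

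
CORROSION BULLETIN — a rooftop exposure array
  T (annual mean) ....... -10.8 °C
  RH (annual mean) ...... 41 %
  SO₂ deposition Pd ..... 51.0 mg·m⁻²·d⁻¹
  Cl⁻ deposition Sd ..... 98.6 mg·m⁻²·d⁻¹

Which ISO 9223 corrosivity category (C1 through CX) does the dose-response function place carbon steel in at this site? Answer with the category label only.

C2

carbon steel: T≤10 °C ⇒ hinge +0.150·(-10.8−10) = -3.1200
  Pd branch = 1.77·Pd^0.52·e^(0.02·RH+f) = 1.371 μm/a
  Cl⁻ term: 0.102·98.6^0.62·exp(0.033·41+0.04·-10.8) = 4.414
  r_corr = 1.371 + 4.414 = 5.785 μm/a
ISO 9223 Table 2 (carbon steel): 1.3 < 5.78 ≤ 25 μm/a ⇒ C2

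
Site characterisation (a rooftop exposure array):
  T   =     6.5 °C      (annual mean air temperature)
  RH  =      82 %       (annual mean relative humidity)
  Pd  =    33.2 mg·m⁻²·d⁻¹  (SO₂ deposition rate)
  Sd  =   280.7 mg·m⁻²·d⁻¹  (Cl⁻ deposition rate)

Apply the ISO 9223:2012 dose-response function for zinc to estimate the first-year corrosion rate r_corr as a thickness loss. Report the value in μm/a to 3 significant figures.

zinc: temperature factor f = +0.038·(-3.5) = -0.1330
  Pd branch = 0.0129·Pd^0.44·e^(0.046·RH+f) = 2.292 μm/a
  Sd branch = 0.0175·Sd^0.57·e^(0.008·RH+0.085·T) = 1.457 μm/a
  r_corr = 2.292 + 1.457 = 3.749 μm/a

r_corr = 3.75 μm/a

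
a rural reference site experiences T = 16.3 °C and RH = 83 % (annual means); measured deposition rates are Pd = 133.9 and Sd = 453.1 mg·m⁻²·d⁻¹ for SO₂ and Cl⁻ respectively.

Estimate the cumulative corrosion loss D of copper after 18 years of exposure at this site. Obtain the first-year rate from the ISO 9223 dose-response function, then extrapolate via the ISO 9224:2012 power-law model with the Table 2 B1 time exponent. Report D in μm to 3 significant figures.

D(18) = 26.7 μm

copper: T>10 °C ⇒ hinge -0.080·(16.3−10) = -0.5040
  sulphur-dioxide contribution → 1.531 μm/a
  chloride contribution → 2.357 μm/a
  ⇒ r_corr(copper) = 3.889 μm/a
Long-term exponent b (ISO 9224 Table 2, B1) = 0.667
  D(18) = 3.889 × 18^0.667 = 3.889 × 6.875 = 26.74 μm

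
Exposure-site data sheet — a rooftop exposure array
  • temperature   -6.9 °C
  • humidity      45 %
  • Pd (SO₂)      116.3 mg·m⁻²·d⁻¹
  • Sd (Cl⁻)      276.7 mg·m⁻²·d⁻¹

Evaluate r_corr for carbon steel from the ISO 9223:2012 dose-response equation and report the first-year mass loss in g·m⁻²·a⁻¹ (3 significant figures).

r_corr = 120 g·m⁻²·a⁻¹

carbon steel: f(T) = +0.150·(T−10) [T≤10 °C] = -2.5350
  SO₂ term: 1.77·116.3^0.52·exp(0.02·45-2.5350) = 4.093
  Sd branch = 0.102·Sd^0.62·e^(0.033·RH+0.04·T) = 11.16 μm/a
  sum: 4.093 + 11.16 → r_corr = 15.25 μm/a
Convert to mass loss: 15.25 μm/a × 7.85 g/cm³ = 119.7 g·m⁻²·a⁻¹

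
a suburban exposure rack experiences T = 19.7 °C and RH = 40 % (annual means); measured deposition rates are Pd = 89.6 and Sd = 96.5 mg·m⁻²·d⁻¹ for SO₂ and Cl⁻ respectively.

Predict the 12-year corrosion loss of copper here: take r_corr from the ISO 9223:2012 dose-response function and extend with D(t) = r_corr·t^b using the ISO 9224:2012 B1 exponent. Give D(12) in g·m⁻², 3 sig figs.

copper: temperature factor f = -0.080·(9.7) = -0.7760
  sulphur-dioxide contribution → 0.08314 μm/a
  chloride contribution → 0.3901 μm/a
  ⇒ r_corr(copper) = 0.4732 μm/a
Power-law: D(12) = r_corr · 12^0.667
  D(12) = 0.4732 × 12^0.667 = 0.4732 × 5.246 = 2.482 μm
  Mass loss = 2.482 μm × 8.96 g/cm³ = 22.24 g·m⁻²

D(12) = 22.2 g·m⁻²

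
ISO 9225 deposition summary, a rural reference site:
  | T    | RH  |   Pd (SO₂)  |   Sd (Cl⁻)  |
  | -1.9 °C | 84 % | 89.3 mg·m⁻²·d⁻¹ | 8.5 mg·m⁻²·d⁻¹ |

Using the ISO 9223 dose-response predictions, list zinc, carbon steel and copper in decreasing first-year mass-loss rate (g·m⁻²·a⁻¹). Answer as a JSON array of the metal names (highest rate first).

zinc: T≤10 °C ⇒ hinge +0.038·(-1.9−10) = -0.4522
  Pd branch = 0.0129·Pd^0.44·e^(0.046·RH+f) = 2.823 μm/a
  Sd branch = 0.0175·Sd^0.57·e^(0.008·RH+0.085·T) = 0.09874 μm/a
  r_corr = 2.823 + 0.09874 = 2.922 μm/a
  mass loss = 2.922 μm/a × 7.14 g/cm³ = 20.86 g·m⁻²·a⁻¹
carbon steel: temperature factor f = +0.150·(-11.9) = -1.7850
  Pd branch = 1.77·Pd^0.52·e^(0.02·RH+f) = 16.47 μm/a
  Sd branch = 0.102·Sd^0.62·e^(0.033·RH+0.04·T) = 5.698 μm/a
  r_corr = 16.47 + 5.698 = 22.17 μm/a
  mass loss = 22.17 μm/a × 7.85 g/cm³ = 174.1 g·m⁻²·a⁻¹
copper: temperature factor f = +0.126·(-11.9) = -1.4994
  Pd branch = 0.0053·Pd^0.26·e^(0.059·RH+f) = 0.5404 μm/a
  Cl⁻ term: 0.01025·8.5^0.27·exp(0.036·84+0.049·-1.9) = 0.3424
  sum: 0.5404 + 0.3424 → r_corr = 0.8828 μm/a
  mass loss = 0.8828 μm/a × 8.96 g/cm³ = 7.91 g·m⁻²·a⁻¹
Ordering by g·m⁻²·a⁻¹: carbon steel (174) > zinc (20.9) > copper (7.91)

["carbon steel", "zinc", "copper"]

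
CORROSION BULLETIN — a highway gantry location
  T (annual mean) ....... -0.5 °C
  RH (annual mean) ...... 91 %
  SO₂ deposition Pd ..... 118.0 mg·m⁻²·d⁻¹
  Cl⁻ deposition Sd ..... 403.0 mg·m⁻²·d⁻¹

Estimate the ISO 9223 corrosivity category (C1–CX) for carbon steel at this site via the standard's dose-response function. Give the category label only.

carbon steel: f(T) = +0.150·(T−10) [T≤10 °C] = -1.5750
  Pd branch = 1.77·Pd^0.52·e^(0.02·RH+f) = 27.02 μm/a
  Sd branch = 0.102·Sd^0.62·e^(0.033·RH+0.04·T) = 83.06 μm/a
  sum: 27.02 + 83.06 → r_corr = 110.1 μm/a
110 μm/a falls in (80, 200] for carbon steel → category C5

C5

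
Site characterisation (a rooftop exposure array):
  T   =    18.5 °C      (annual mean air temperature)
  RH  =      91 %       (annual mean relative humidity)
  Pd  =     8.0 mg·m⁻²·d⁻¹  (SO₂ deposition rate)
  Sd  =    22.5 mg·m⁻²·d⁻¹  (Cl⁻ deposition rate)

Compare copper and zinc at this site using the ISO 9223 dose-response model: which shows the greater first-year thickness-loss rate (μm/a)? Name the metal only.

copper

copper: temperature factor f = -0.080·(8.5) = -0.6800
  Pd branch = 0.0053·Pd^0.26·e^(0.059·RH+f) = 0.9897 μm/a
  Sd branch = 0.01025·Sd^0.27·e^(0.036·RH+0.049·T) = 1.557 μm/a
  r_corr = 0.9897 + 1.557 = 2.547 μm/a
zinc: f(T) = -0.071·(T−10) [T>10 °C] = -0.6035
  SO₂ term: 0.0129·8.0^0.44·exp(0.046·91-0.6035) = 1.158
  Cl⁻ term: 0.0175·22.5^0.57·exp(0.008·91+0.085·18.5) = 1.03
  r_corr = 1.158 + 1.03 = 2.188 μm/a
Ordering by μm/a: copper (2.55) > zinc (2.19)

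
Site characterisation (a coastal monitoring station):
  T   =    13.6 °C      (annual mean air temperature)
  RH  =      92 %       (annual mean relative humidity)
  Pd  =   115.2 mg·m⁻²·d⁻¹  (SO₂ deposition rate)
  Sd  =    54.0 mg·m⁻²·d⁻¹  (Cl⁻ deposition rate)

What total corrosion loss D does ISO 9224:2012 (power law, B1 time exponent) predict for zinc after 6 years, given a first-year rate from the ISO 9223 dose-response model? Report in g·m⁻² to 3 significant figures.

zinc: T>10 °C ⇒ hinge -0.071·(13.6−10) = -0.2556
  SO₂ term: 0.0129·115.2^0.44·exp(0.046·92-0.2556) = 5.553
  Cl⁻ term: 0.0175·54.0^0.57·exp(0.008·92+0.085·13.6) = 1.128
  r_corr = 5.553 + 1.128 = 6.681 μm/a
ISO 9224: D(t) = r_corr · t^b with b = 0.813 (zinc, B1)
  D(6) = 6.681 × 6^0.813 = 6.681 × 4.292 = 28.67 μm
  Mass loss = 28.67 μm × 7.14 g/cm³ = 204.7 g·m⁻²

D(6) = 205 g·m⁻²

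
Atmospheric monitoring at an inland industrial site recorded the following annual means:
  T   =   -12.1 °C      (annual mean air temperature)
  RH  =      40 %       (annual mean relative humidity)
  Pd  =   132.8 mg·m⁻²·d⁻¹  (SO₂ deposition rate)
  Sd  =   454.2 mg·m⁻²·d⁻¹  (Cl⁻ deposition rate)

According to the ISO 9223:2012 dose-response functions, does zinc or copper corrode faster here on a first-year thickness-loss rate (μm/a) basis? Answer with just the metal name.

zinc: T≤10 °C ⇒ hinge +0.038·(-12.1−10) = -0.8398
  Pd branch = 0.0129·Pd^0.44·e^(0.046·RH+f) = 0.3014 μm/a
  Cl⁻ term: 0.0175·454.2^0.57·exp(0.008·40+0.085·-12.1) = 0.2818
  r_corr = 0.3014 + 0.2818 = 0.5832 μm/a
copper: f(T) = +0.126·(T−10) [T≤10 °C] = -2.7846
  Pd branch = 0.0053·Pd^0.26·e^(0.059·RH+f) = 0.01236 μm/a
  Sd branch = 0.01025·Sd^0.27·e^(0.036·RH+0.049·T) = 0.1248 μm/a
  r_corr = 0.01236 + 0.1248 = 0.1371 μm/a
Ordering by μm/a: zinc (0.583) > copper (0.137)

zinc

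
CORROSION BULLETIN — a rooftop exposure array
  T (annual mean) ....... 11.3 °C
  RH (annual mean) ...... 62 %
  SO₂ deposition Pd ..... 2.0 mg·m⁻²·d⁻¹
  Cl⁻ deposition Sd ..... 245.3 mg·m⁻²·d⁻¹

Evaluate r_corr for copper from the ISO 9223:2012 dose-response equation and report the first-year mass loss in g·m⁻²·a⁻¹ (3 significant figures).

copper: temperature factor f = -0.080·(1.3) = -0.1040
  sulphur-dioxide contribution → 0.2218 μm/a
  chloride contribution → 0.7341 μm/a
  ⇒ r_corr(copper) = 0.9559 μm/a
Convert to mass loss: 0.9559 μm/a × 8.96 g/cm³ = 8.565 g·m⁻²·a⁻¹

r_corr = 8.57 g·m⁻²·a⁻¹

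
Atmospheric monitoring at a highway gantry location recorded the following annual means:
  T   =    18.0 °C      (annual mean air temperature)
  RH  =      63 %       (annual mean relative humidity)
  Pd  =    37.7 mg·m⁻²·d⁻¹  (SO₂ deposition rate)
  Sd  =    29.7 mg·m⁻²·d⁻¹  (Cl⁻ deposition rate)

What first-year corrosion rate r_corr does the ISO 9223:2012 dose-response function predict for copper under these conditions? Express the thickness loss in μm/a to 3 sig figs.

copper: f(T) = -0.080·(T−10) [T>10 °C] = -0.6400
  SO₂ term: 0.0053·37.7^0.26·exp(0.059·63-0.6400) = 0.2954
  Sd branch = 0.01025·Sd^0.27·e^(0.036·RH+0.049·T) = 0.5976 μm/a
  sum: 0.2954 + 0.5976 → r_corr = 0.893 μm/a

r_corr = 0.893 μm/a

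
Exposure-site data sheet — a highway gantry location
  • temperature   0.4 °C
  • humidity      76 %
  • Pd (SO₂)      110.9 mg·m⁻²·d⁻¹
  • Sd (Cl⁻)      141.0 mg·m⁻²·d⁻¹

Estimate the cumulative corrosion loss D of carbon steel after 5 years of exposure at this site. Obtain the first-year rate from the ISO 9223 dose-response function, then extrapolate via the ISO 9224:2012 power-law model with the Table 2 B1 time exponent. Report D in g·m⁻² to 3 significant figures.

carbon steel: f(T) = +0.150·(T−10) [T≤10 °C] = -1.4400
  SO₂ term: 1.77·110.9^0.52·exp(0.02·76-1.4400) = 22.19
  Cl⁻ term: 0.102·141.0^0.62·exp(0.033·76+0.04·0.4) = 27.37
  sum: 22.19 + 27.37 → r_corr = 49.56 μm/a
ISO 9224: D(t) = r_corr · t^b with b = 0.523 (carbon steel, B1)
  D(5) = 49.56 × 5^0.523 = 49.56 × 2.32 = 115 μm
  Mass loss = 115 μm × 7.85 g/cm³ = 902.7 g·m⁻²

D(5) = 903 g·m⁻²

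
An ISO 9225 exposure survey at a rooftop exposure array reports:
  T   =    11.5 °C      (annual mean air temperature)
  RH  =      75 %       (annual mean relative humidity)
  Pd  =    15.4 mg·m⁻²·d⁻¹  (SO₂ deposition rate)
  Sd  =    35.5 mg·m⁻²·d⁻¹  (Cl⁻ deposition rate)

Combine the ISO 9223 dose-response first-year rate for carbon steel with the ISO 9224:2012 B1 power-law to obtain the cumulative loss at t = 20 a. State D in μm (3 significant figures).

carbon steel: temperature factor f = -0.054·(1.5) = -0.0810
  sulphur-dioxide contribution → 30.32 μm/a
  chloride contribution → 17.55 μm/a
  total first-year rate 47.88 μm/a
Power-law: D(20) = r_corr · 20^0.523
  D(20) = 47.88 × 20^0.523 = 47.88 × 4.791 = 229.4 μm

D(20) = 229 μm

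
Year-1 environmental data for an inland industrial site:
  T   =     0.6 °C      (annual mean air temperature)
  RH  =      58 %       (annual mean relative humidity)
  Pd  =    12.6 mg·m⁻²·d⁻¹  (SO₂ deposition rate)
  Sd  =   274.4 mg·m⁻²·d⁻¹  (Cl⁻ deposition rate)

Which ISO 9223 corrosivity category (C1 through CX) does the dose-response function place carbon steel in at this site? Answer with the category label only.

carbon steel: f(T) = +0.150·(T−10) [T≤10 °C] = -1.4100
  SO₂ term: 1.77·12.6^0.52·exp(0.02·58-1.4100) = 5.147
  Cl⁻ term: 0.102·274.4^0.62·exp(0.033·58+0.04·0.6) = 23.02
  r_corr = 5.147 + 23.02 = 28.17 μm/a
Category bounds: 25…50 μm/a bracket r_corr ⇒ C3

C3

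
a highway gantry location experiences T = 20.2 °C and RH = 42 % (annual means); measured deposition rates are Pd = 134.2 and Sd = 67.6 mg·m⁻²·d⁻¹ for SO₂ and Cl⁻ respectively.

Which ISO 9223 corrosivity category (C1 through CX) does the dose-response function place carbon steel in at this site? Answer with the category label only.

carbon steel: temperature factor f = -0.054·(10.2) = -0.5508
  SO₂ term: 1.77·134.2^0.52·exp(0.02·42-0.5508) = 30.2
  Cl⁻ term: 0.102·67.6^0.62·exp(0.033·42+0.04·20.2) = 12.47
  r_corr = 30.2 + 12.47 = 42.67 μm/a
Category bounds: 25…50 μm/a bracket r_corr ⇒ C3

C3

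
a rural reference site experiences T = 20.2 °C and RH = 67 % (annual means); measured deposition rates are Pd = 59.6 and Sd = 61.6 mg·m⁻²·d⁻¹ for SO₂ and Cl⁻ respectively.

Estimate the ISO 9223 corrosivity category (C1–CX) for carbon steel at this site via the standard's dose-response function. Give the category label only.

carbon steel: T>10 °C ⇒ hinge -0.054·(20.2−10) = -0.5508
  sulphur-dioxide contribution → 32.65 μm/a
  chloride contribution → 26.87 μm/a
  total first-year rate 59.52 μm/a
Category bounds: 50…80 μm/a bracket r_corr ⇒ C4

C4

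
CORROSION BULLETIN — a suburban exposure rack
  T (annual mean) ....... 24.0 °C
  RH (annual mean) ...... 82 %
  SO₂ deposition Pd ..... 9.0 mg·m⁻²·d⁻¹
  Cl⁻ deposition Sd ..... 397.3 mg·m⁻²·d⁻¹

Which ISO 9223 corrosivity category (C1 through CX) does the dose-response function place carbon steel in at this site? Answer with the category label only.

carbon steel: temperature factor f = -0.054·(14.0) = -0.7560
  SO₂ term: 1.77·9.0^0.52·exp(0.02·82-0.7560) = 13.43
  Cl⁻ term: 0.102·397.3^0.62·exp(0.033·82+0.04·24.0) = 163
  sum: 13.43 + 163 → r_corr = 176.4 μm/a
176 μm/a falls in (80, 200] for carbon steel → category C5

C5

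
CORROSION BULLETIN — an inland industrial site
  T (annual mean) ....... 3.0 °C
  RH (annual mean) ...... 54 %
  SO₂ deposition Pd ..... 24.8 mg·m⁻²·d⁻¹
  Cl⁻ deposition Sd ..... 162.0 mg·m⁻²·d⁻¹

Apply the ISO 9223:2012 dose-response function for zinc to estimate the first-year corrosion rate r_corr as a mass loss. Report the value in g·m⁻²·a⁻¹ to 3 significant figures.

zinc: temperature factor f = +0.038·(-7.0) = -0.2660
  SO₂ term: 0.0129·24.8^0.44·exp(0.046·54-0.2660) = 0.4869
  Cl⁻ term: 0.0175·162.0^0.57·exp(0.008·54+0.085·3.0) = 0.6322
  r_corr = 0.4869 + 0.6322 = 1.119 μm/a
Convert to mass loss: 1.119 μm/a × 7.14 g/cm³ = 7.99 g·m⁻²·a⁻¹

r_corr = 7.99 g·m⁻²·a⁻¹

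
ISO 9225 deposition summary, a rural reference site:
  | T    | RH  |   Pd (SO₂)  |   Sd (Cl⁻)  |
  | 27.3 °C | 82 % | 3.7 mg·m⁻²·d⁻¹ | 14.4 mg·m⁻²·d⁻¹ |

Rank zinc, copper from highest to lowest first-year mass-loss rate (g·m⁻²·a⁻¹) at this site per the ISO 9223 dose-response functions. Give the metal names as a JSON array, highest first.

zinc: T>10 °C ⇒ hinge -0.071·(27.3−10) = -1.2283
  sulphur-dioxide contribution → 0.292 μm/a
  chloride contribution → 1.57 μm/a
  total first-year rate 1.862 μm/a
  mass loss = 1.862 μm/a × 7.14 g/cm³ = 13.3 g·m⁻²·a⁻¹
copper: f(T) = -0.080·(T−10) [T>10 °C] = -1.3840
  sulphur-dioxide contribution → 0.2355 μm/a
  chloride contribution → 1.536 μm/a
  total first-year rate 1.772 μm/a
  mass loss = 1.772 μm/a × 8.96 g/cm³ = 15.88 g·m⁻²·a⁻¹
Ordering by g·m⁻²·a⁻¹: copper (15.9) > zinc (13.3)

["copper", "zinc"]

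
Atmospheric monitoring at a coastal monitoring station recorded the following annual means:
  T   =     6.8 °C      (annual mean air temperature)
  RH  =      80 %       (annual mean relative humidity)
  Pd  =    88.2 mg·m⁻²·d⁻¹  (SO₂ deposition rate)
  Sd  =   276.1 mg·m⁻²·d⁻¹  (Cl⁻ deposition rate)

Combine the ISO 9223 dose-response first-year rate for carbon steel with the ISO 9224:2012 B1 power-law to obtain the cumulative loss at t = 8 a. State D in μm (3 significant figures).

D(8) = 347 μm

carbon steel: T≤10 °C ⇒ hinge +0.150·(6.8−10) = -0.4800
  Pd branch = 1.77·Pd^0.52·e^(0.02·RH+f) = 55.72 μm/a
  Cl⁻ term: 0.102·276.1^0.62·exp(0.033·80+0.04·6.8) = 61.2
  sum: 55.72 + 61.2 → r_corr = 116.9 μm/a
Power-law: D(8) = r_corr · 8^0.523
  D(8) = 116.9 × 8^0.523 = 116.9 × 2.967 = 346.9 μm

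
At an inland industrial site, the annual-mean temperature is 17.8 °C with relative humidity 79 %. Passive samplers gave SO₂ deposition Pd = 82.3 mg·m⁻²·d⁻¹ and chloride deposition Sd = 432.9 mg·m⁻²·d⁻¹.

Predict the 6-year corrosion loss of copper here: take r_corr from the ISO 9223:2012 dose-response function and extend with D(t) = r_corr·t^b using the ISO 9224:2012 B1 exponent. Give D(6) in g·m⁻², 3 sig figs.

copper: f(T) = -0.080·(T−10) [T>10 °C] = -0.6240
  Pd branch = 0.0053·Pd^0.26·e^(0.059·RH+f) = 0.9452 μm/a
  Cl⁻ term: 0.01025·432.9^0.27·exp(0.036·79+0.049·17.8) = 2.17
  r_corr = 0.9452 + 2.17 = 3.115 μm/a
Long-term exponent b (ISO 9224 Table 2, B1) = 0.667
  D(6) = 3.115 × 6^0.667 = 3.115 × 3.304 = 10.29 μm
  Mass loss = 10.29 μm × 8.96 g/cm³ = 92.22 g·m⁻²

D(6) = 92.2 g·m⁻²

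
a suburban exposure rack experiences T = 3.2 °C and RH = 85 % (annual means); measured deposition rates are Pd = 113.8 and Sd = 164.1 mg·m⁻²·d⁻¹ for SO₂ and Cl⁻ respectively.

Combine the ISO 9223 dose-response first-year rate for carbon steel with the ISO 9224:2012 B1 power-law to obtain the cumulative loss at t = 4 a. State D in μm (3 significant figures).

D(4) = 178 μm

carbon steel: T≤10 °C ⇒ hinge +0.150·(3.2−10) = -1.0200
  SO₂ term: 1.77·113.8^0.52·exp(0.02·85-1.0200) = 40.97
  Cl⁻ term: 0.102·164.1^0.62·exp(0.033·85+0.04·3.2) = 45.26
  sum: 40.97 + 45.26 → r_corr = 86.24 μm/a
Long-term exponent b (ISO 9224 Table 2, B1) = 0.523
  D(4) = 86.24 × 4^0.523 = 86.24 × 2.065 = 178.1 μm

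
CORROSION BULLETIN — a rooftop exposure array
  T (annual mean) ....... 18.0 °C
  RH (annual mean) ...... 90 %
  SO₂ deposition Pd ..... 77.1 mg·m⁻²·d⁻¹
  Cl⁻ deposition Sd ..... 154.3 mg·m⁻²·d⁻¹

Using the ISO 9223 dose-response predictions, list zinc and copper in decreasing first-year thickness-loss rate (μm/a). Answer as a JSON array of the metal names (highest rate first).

["zinc", "copper"]

zinc: T>10 °C ⇒ hinge -0.071·(18.0−10) = -0.5680
  SO₂ term: 0.0129·77.1^0.44·exp(0.046·90-0.5680) = 3.106
  Cl⁻ term: 0.0175·154.3^0.57·exp(0.008·90+0.085·18.0) = 2.935
  r_corr = 3.106 + 2.935 = 6.041 μm/a
copper: temperature factor f = -0.080·(8.0) = -0.6400
  SO₂ term: 0.0053·77.1^0.26·exp(0.059·90-0.6400) = 1.75
  Sd branch = 0.01025·Sd^0.27·e^(0.036·RH+0.049·T) = 2.465 μm/a
  r_corr = 1.75 + 2.465 = 4.215 μm/a
Ordering by μm/a: zinc (6.04) > copper (4.21)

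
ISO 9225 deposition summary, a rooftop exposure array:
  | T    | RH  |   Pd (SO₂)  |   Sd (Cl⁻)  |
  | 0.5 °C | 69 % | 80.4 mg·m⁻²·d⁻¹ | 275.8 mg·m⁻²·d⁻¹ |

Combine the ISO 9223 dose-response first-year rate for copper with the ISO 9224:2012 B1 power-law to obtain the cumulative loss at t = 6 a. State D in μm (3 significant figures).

copper: temperature factor f = +0.126·(-9.5) = -1.1970
  SO₂ term: 0.0053·80.4^0.26·exp(0.059·69-1.1970) = 0.2936
  Sd branch = 0.01025·Sd^0.27·e^(0.036·RH+0.049·T) = 0.5743 μm/a
  r_corr = 0.2936 + 0.5743 = 0.8679 μm/a
Long-term exponent b (ISO 9224 Table 2, B1) = 0.667
  D(6) = 0.8679 × 6^0.667 = 0.8679 × 3.304 = 2.867 μm

D(6) = 2.87 μm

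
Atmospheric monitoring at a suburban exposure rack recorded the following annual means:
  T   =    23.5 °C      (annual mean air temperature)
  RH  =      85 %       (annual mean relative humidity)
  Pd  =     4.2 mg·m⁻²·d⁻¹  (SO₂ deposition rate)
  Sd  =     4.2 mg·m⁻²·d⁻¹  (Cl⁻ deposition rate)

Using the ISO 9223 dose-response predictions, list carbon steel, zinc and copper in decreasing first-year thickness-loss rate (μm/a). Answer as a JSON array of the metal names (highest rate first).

carbon steel: f(T) = -0.054·(T−10) [T>10 °C] = -0.7290
  SO₂ term: 1.77·4.2^0.52·exp(0.02·85-0.7290) = 9.857
  Sd branch = 0.102·Sd^0.62·e^(0.033·RH+0.04·T) = 10.51 μm/a
  sum: 9.857 + 10.51 → r_corr = 20.36 μm/a
zinc: temperature factor f = -0.071·(13.5) = -0.9585
  Pd branch = 0.0129·Pd^0.44·e^(0.046·RH+f) = 0.4641 μm/a
  Sd branch = 0.0175·Sd^0.57·e^(0.008·RH+0.085·T) = 0.5769 μm/a
  r_corr = 0.4641 + 0.5769 = 1.041 μm/a
copper: f(T) = -0.080·(T−10) [T>10 °C] = -1.0800
  SO₂ term: 0.0053·4.2^0.26·exp(0.059·85-1.0800) = 0.3938
  Cl⁻ term: 0.01025·4.2^0.27·exp(0.036·85+0.049·23.5) = 1.019
  r_corr = 0.3938 + 1.019 = 1.412 μm/a
Ordering by μm/a: carbon steel (20.4) > copper (1.41) > zinc (1.04)

["carbon steel", "copper", "zinc"]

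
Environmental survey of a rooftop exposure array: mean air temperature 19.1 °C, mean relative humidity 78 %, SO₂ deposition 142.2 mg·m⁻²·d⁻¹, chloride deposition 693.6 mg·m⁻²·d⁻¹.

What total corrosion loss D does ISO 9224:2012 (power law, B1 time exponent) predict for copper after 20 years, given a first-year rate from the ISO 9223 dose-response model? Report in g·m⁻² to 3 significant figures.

D(20) = 229 g·m⁻²

copper: T>10 °C ⇒ hinge -0.080·(19.1−10) = -0.7280
  sulphur-dioxide contribution → 0.9257 μm/a
  chloride contribution → 2.534 μm/a
  ⇒ r_corr(copper) = 3.46 μm/a
Long-term exponent b (ISO 9224 Table 2, B1) = 0.667
  D(20) = 3.46 × 20^0.667 = 3.46 × 7.375 = 25.52 μm
  Mass loss = 25.52 μm × 8.96 g/cm³ = 228.6 g·m⁻²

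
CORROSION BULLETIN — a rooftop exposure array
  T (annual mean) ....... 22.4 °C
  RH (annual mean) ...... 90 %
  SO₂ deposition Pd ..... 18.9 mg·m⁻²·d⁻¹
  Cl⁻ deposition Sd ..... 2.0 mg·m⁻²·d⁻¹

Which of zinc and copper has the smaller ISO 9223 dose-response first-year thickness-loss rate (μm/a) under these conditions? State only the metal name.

zinc

zinc: T>10 °C ⇒ hinge -0.071·(22.4−10) = -0.8804
  sulphur-dioxide contribution → 1.224 μm/a
  chloride contribution → 0.3583 μm/a
  total first-year rate 1.582 μm/a
copper: f(T) = -0.080·(T−10) [T>10 °C] = -0.9920
  sulphur-dioxide contribution → 0.854 μm/a
  chloride contribution → 0.9458 μm/a
  ⇒ r_corr(copper) = 1.8 μm/a
Ordering by μm/a: copper (1.8) > zinc (1.58)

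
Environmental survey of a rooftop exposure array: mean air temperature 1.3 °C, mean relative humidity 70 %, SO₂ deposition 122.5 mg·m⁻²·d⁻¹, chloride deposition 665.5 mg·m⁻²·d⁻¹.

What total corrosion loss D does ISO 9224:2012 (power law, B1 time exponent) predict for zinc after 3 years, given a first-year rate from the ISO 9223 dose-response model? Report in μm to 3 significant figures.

zinc: f(T) = +0.038·(T−10) [T≤10 °C] = -0.3306
  SO₂ term: 0.0129·122.5^0.44·exp(0.046·70-0.3306) = 1.924
  Sd branch = 0.0175·Sd^0.57·e^(0.008·RH+0.085·T) = 1.391 μm/a
  sum: 1.924 + 1.391 → r_corr = 3.315 μm/a
ISO 9224: D(t) = r_corr · t^b with b = 0.813 (zinc, B1)
  D(3) = 3.315 × 3^0.813 = 3.315 × 2.443 = 8.099 μm

D(3) = 8.10 μm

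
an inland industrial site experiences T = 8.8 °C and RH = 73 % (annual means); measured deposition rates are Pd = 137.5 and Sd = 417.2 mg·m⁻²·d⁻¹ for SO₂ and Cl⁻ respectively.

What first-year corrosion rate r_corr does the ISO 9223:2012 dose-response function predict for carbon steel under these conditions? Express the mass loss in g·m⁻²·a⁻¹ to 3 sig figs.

carbon steel: T≤10 °C ⇒ hinge +0.150·(8.8−10) = -0.1800
  SO₂ term: 1.77·137.5^0.52·exp(0.02·73-0.1800) = 82.37
  Cl⁻ term: 0.102·417.2^0.62·exp(0.033·73+0.04·8.8) = 67.97
  r_corr = 82.37 + 67.97 = 150.3 μm/a
Convert to mass loss: 150.3 μm/a × 7.85 g/cm³ = 1180 g·m⁻²·a⁻¹

r_corr = 1.18e+03 g·m⁻²·a⁻¹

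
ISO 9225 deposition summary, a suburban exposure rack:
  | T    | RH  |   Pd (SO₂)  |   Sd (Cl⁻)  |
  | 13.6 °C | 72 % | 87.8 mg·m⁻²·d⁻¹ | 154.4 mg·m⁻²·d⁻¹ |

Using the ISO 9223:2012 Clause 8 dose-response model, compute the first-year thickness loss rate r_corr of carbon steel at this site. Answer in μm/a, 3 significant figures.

carbon steel: temperature factor f = -0.054·(3.6) = -0.1944
  SO₂ term: 1.77·87.8^0.52·exp(0.02·72-0.1944) = 63.03
  Sd branch = 0.102·Sd^0.62·e^(0.033·RH+0.04·T) = 43.02 μm/a
  r_corr = 63.03 + 43.02 = 106.1 μm/a

r_corr = 106 μm/a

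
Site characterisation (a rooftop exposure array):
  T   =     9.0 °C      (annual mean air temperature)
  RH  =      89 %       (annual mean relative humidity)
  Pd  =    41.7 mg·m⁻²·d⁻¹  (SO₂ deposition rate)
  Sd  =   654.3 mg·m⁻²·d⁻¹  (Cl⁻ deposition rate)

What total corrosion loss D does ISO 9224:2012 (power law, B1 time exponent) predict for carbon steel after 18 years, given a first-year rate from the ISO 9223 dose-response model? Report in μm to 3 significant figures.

D(18) = 981 μm

carbon steel: temperature factor f = +0.150·(-1.0) = -0.1500
  Pd branch = 1.77·Pd^0.52·e^(0.02·RH+f) = 62.86 μm/a
  Sd branch = 0.102·Sd^0.62·e^(0.033·RH+0.04·T) = 153.6 μm/a
  sum: 62.86 + 153.6 → r_corr = 216.4 μm/a
Power-law: D(18) = r_corr · 18^0.523
  D(18) = 216.4 × 18^0.523 = 216.4 × 4.534 = 981.2 μm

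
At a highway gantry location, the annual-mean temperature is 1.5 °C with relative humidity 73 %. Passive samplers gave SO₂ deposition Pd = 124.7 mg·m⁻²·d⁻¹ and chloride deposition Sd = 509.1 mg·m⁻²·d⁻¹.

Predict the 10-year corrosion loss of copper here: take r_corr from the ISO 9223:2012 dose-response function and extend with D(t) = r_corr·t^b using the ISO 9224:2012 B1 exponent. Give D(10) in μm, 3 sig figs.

copper: temperature factor f = +0.126·(-8.5) = -1.0710
  Pd branch = 0.0053·Pd^0.26·e^(0.059·RH+f) = 0.4727 μm/a
  Sd branch = 0.01025·Sd^0.27·e^(0.036·RH+0.049·T) = 0.8219 μm/a
  r_corr = 0.4727 + 0.8219 = 1.295 μm/a
Long-term exponent b (ISO 9224 Table 2, B1) = 0.667
  D(10) = 1.295 × 10^0.667 = 1.295 × 4.645 = 6.013 μm

D(10) = 6.01 μm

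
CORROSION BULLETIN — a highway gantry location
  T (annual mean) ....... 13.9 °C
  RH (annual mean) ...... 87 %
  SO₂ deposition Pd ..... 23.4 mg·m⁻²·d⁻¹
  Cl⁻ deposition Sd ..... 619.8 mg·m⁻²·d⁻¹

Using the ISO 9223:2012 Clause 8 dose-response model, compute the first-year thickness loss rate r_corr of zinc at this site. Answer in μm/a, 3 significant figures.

zinc: temperature factor f = -0.071·(3.9) = -0.2769
  Pd branch = 0.0129·Pd^0.44·e^(0.046·RH+f) = 2.142 μm/a
  Sd branch = 0.0175·Sd^0.57·e^(0.008·RH+0.085·T) = 4.467 μm/a
  r_corr = 2.142 + 4.467 = 6.609 μm/a

r_corr = 6.61 μm/a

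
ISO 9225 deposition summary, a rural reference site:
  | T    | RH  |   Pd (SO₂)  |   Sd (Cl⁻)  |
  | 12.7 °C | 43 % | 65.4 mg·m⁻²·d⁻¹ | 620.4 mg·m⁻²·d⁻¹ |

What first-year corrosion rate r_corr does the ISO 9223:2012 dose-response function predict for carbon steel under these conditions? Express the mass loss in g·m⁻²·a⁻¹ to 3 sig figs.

carbon steel: f(T) = -0.054·(T−10) [T>10 °C] = -0.1458
  SO₂ term: 1.77·65.4^0.52·exp(0.02·43-0.1458) = 31.79
  Cl⁻ term: 0.102·620.4^0.62·exp(0.033·43+0.04·12.7) = 37.75
  sum: 31.79 + 37.75 → r_corr = 69.54 μm/a
Convert to mass loss: 69.54 μm/a × 7.85 g/cm³ = 545.9 g·m⁻²·a⁻¹

r_corr = 546 g·m⁻²·a⁻¹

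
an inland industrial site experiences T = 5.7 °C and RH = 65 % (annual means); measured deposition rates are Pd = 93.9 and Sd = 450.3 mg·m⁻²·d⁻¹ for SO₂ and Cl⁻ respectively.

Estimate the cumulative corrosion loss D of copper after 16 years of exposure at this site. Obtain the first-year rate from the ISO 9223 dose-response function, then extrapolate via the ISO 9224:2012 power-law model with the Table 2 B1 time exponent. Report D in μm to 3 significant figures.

copper: T≤10 °C ⇒ hinge +0.126·(5.7−10) = -0.5418
  sulphur-dioxide contribution → 0.4649 μm/a
  chloride contribution → 0.7323 μm/a
  ⇒ r_corr(copper) = 1.197 μm/a
Long-term exponent b (ISO 9224 Table 2, B1) = 0.667
  D(16) = 1.197 × 16^0.667 = 1.197 × 6.355 = 7.609 μm

D(16) = 7.61 μm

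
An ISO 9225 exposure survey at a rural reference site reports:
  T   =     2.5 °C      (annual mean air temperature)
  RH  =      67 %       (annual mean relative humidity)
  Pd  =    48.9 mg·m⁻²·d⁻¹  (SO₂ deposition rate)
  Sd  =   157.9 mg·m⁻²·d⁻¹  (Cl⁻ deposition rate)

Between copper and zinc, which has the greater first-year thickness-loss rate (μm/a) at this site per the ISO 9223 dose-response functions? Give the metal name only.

zinc

copper: f(T) = +0.126·(T−10) [T≤10 °C] = -0.9450
  SO₂ term: 0.0053·48.9^0.26·exp(0.059·67-0.9450) = 0.295
  Sd branch = 0.01025·Sd^0.27·e^(0.036·RH+0.049·T) = 0.507 μm/a
  sum: 0.295 + 0.507 → r_corr = 0.802 μm/a
zinc: f(T) = +0.038·(T−10) [T≤10 °C] = -0.2850
  Pd branch = 0.0129·Pd^0.44·e^(0.046·RH+f) = 1.171 μm/a
  Cl⁻ term: 0.0175·157.9^0.57·exp(0.008·67+0.085·2.5) = 0.6625
  sum: 1.171 + 0.6625 → r_corr = 1.834 μm/a
Ordering by μm/a: zinc (1.83) > copper (0.802)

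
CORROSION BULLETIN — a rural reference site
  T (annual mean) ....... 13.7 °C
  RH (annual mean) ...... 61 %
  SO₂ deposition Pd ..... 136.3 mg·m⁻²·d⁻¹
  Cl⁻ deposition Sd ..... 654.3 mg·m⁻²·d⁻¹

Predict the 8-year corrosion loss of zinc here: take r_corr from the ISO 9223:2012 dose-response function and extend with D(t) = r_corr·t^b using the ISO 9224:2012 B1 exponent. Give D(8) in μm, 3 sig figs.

D(8) = 27.7 μm

zinc: f(T) = -0.071·(T−10) [T>10 °C] = -0.2627
  Pd branch = 0.0129·Pd^0.44·e^(0.046·RH+f) = 1.427 μm/a
  Sd branch = 0.0175·Sd^0.57·e^(0.008·RH+0.085·T) = 3.679 μm/a
  r_corr = 1.427 + 3.679 = 5.105 μm/a
Power-law: D(8) = r_corr · 8^0.813
  D(8) = 5.105 × 8^0.813 = 5.105 × 5.423 = 27.68 μm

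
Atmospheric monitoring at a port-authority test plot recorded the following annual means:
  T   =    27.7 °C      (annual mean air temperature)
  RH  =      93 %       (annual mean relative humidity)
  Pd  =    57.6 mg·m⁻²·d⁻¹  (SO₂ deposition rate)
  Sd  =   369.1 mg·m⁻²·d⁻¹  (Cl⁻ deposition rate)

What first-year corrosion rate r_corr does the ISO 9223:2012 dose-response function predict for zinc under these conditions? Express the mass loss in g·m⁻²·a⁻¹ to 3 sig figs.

zinc: f(T) = -0.071·(T−10) [T>10 °C] = -1.2567
  Pd branch = 0.0129·Pd^0.44·e^(0.046·RH+f) = 1.575 μm/a
  Sd branch = 0.0175·Sd^0.57·e^(0.008·RH+0.085·T) = 11.27 μm/a
  r_corr = 1.575 + 11.27 = 12.85 μm/a
Convert to mass loss: 12.85 μm/a × 7.14 g/cm³ = 91.72 g·m⁻²·a⁻¹

r_corr = 91.7 g·m⁻²·a⁻¹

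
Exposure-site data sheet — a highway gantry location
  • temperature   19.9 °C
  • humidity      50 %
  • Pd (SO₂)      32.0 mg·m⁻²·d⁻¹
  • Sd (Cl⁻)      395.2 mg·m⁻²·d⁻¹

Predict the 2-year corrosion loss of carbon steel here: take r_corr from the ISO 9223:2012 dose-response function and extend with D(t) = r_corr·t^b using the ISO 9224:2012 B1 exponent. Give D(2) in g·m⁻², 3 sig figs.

carbon steel: f(T) = -0.054·(T−10) [T>10 °C] = -0.5346
  Pd branch = 1.77·Pd^0.52·e^(0.02·RH+f) = 17.09 μm/a
  Sd branch = 0.102·Sd^0.62·e^(0.033·RH+0.04·T) = 47.96 μm/a
  r_corr = 17.09 + 47.96 = 65.05 μm/a
Long-term exponent b (ISO 9224 Table 2, B1) = 0.523
  D(2) = 65.05 × 2^0.523 = 65.05 × 1.437 = 93.48 μm
  Mass loss = 93.48 μm × 7.85 g/cm³ = 733.8 g·m⁻²

D(2) = 734 g·m⁻²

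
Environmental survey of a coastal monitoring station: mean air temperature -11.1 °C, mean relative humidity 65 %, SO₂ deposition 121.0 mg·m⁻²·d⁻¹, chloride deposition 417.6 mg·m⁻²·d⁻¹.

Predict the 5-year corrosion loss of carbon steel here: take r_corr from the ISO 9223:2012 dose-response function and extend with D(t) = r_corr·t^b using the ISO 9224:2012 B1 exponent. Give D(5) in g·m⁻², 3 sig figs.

carbon steel: T≤10 °C ⇒ hinge +0.150·(-11.1−10) = -3.1650
  Pd branch = 1.77·Pd^0.52·e^(0.02·RH+f) = 3.319 μm/a
  Sd branch = 0.102·Sd^0.62·e^(0.033·RH+0.04·T) = 23.56 μm/a
  r_corr = 3.319 + 23.56 = 26.88 μm/a
ISO 9224: D(t) = r_corr · t^b with b = 0.523 (carbon steel, B1)
  D(5) = 26.88 × 5^0.523 = 26.88 × 2.32 = 62.37 μm
  Mass loss = 62.37 μm × 7.85 g/cm³ = 489.6 g·m⁻²

D(5) = 490 g·m⁻²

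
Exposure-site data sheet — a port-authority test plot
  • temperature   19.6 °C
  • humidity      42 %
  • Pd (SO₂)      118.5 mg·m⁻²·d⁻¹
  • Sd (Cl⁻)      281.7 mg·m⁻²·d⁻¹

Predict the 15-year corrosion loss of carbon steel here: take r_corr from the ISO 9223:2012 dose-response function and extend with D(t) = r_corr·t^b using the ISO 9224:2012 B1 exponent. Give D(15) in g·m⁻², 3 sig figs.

D(15) = 1.90e+03 g·m⁻²

carbon steel: temperature factor f = -0.054·(9.6) = -0.5184
  SO₂ term: 1.77·118.5^0.52·exp(0.02·42-0.5184) = 29.24
  Sd branch = 0.102·Sd^0.62·e^(0.033·RH+0.04·T) = 29.5 μm/a
  r_corr = 29.24 + 29.5 = 58.74 μm/a
Power-law: D(15) = r_corr · 15^0.523
  D(15) = 58.74 × 15^0.523 = 58.74 × 4.122 = 242.1 μm
  Mass loss = 242.1 μm × 7.85 g/cm³ = 1901 g·m⁻²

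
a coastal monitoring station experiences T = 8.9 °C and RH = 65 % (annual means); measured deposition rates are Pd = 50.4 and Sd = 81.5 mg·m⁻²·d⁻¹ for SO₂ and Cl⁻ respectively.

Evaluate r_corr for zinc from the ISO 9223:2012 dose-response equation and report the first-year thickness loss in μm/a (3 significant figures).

r_corr = 2.15 μm/a

zinc: f(T) = +0.038·(T−10) [T≤10 °C] = -0.0418
  Pd branch = 0.0129·Pd^0.44·e^(0.046·RH+f) = 1.381 μm/a
  Cl⁻ term: 0.0175·81.5^0.57·exp(0.008·65+0.085·8.9) = 0.7705
  r_corr = 1.381 + 0.7705 = 2.151 μm/a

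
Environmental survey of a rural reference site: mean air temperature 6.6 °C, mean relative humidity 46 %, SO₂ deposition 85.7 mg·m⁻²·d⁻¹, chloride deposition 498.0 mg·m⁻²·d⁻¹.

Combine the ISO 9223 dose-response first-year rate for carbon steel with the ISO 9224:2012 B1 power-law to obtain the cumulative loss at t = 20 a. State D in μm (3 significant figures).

carbon steel: T≤10 °C ⇒ hinge +0.150·(6.6−10) = -0.5100
  Pd branch = 1.77·Pd^0.52·e^(0.02·RH+f) = 26.99 μm/a
  Cl⁻ term: 0.102·498.0^0.62·exp(0.033·46+0.04·6.6) = 28.5
  sum: 26.99 + 28.5 → r_corr = 55.49 μm/a
Long-term exponent b (ISO 9224 Table 2, B1) = 0.523
  D(20) = 55.49 × 20^0.523 = 55.49 × 4.791 = 265.8 μm

D(20) = 266 μm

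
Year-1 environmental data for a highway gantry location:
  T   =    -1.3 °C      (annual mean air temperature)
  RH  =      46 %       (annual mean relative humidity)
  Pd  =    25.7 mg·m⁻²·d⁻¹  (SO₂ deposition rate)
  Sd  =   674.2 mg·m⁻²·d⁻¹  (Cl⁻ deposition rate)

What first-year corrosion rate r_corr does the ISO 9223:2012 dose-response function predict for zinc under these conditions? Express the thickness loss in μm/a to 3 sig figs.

zinc: temperature factor f = +0.038·(-11.3) = -0.4294
  SO₂ term: 0.0129·25.7^0.44·exp(0.046·46-0.4294) = 0.2907
  Sd branch = 0.0175·Sd^0.57·e^(0.008·RH+0.085·T) = 0.9274 μm/a
  r_corr = 0.2907 + 0.9274 = 1.218 μm/a

r_corr = 1.22 μm/a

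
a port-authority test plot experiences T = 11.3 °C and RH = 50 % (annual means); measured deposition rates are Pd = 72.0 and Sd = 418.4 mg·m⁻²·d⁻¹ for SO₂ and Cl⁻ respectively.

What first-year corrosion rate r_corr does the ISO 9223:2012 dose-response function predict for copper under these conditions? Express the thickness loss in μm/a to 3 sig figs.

copper: T>10 °C ⇒ hinge -0.080·(11.3−10) = -0.1040
  Pd branch = 0.0053·Pd^0.26·e^(0.059·RH+f) = 0.2774 μm/a
  Cl⁻ term: 0.01025·418.4^0.27·exp(0.036·50+0.049·11.3) = 0.5505
  sum: 0.2774 + 0.5505 → r_corr = 0.8279 μm/a

r_corr = 0.828 μm/a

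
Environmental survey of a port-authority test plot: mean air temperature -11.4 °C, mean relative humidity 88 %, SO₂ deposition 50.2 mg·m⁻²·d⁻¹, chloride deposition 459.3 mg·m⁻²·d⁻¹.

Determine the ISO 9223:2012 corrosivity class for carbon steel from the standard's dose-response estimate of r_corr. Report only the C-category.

carbon steel: temperature factor f = +0.150·(-21.4) = -3.2100
  sulphur-dioxide contribution → 3.181 μm/a
  chloride contribution → 52.75 μm/a
  ⇒ r_corr(carbon steel) = 55.94 μm/a
55.9 μm/a falls in (50, 80] for carbon steel → category C4

C4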